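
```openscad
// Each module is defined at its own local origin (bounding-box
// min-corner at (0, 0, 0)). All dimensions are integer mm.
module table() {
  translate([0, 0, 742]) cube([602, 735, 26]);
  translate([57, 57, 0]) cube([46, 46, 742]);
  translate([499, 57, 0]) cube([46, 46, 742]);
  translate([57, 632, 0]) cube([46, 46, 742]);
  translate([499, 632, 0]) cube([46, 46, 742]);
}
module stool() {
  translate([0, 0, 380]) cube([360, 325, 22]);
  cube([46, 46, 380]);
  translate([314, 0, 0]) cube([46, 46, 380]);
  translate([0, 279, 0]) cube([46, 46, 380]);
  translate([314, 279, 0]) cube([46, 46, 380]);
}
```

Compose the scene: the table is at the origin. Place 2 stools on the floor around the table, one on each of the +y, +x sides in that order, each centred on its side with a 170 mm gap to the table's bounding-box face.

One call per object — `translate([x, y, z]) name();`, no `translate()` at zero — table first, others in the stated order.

table();
translate([121, 905, 0]) stool();
translate([772, 205, 0]) stool();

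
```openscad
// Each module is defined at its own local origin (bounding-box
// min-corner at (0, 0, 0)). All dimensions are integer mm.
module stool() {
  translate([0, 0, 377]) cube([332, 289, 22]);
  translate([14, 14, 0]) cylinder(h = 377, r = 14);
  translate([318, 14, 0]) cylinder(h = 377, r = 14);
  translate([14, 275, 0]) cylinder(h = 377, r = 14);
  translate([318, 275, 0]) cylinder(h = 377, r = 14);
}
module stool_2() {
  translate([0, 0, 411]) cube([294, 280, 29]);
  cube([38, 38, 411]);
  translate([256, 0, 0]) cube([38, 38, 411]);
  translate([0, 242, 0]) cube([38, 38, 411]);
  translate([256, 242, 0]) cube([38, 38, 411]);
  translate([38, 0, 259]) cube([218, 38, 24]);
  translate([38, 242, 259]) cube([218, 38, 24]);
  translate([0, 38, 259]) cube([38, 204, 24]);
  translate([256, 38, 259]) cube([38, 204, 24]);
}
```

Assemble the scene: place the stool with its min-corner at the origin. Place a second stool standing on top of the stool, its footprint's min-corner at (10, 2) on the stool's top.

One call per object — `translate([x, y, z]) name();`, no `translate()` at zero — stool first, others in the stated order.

stool();
translate([10, 2, 399]) stool_2();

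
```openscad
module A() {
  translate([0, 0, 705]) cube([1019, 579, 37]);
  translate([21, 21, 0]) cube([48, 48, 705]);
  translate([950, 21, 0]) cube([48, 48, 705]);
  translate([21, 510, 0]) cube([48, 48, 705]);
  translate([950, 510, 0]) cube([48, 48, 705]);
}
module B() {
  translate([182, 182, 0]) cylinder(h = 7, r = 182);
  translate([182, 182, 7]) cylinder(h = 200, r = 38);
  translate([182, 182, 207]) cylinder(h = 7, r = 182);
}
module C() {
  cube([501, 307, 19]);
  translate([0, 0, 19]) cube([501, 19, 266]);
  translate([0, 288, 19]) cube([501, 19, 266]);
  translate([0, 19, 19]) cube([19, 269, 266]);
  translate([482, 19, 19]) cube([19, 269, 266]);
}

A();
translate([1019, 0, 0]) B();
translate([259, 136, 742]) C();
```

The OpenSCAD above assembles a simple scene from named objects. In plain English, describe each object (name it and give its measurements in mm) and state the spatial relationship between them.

A is a table with a 1019×579 mm rectangular top, 37 mm thick, top surface at z = 742 mm, supported by four 48×48 mm square legs, each inset 21 mm from the nearest pair of top edges, running from the floor.

B is a spool: two coaxial disc flanges of radius 182 mm and thickness 7 mm, joined by a core cylinder of radius 38 mm and height 200 mm. The lower flange rests on z = 0 and the three cylinders share a vertical axis.

C is an open-topped rectangular box: outside dimensions 501×307×285 mm, with a uniform wall and base thickness of 19 mm. The base is a full 501×307 slab on the floor; four walls sit on top of the base. The front and back walls (the −y and +y sides) span the full width; the two side walls fit between them.

The spool is against the table's +x side, with their −y faces flush. The open box is on top of the table, centred.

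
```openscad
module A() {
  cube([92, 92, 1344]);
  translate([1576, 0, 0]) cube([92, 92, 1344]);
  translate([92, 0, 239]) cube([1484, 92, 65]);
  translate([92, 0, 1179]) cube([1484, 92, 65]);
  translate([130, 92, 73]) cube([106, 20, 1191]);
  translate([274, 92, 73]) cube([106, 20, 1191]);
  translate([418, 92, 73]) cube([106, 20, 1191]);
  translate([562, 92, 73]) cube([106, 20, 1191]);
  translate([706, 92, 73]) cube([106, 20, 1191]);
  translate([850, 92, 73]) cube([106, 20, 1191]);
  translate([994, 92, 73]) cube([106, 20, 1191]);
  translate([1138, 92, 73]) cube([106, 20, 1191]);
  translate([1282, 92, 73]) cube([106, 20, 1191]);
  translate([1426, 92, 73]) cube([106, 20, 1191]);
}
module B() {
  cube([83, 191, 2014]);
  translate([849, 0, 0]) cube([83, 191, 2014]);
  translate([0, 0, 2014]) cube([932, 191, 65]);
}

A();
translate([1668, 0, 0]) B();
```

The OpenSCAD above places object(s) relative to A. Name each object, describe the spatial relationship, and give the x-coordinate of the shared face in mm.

The fence section's +x face and the door frame's −x face are both at x = 1668 mm.

A is a fence section. B is a door frame. The door frame is against the fence section's +x side, with their −y faces flush. The x-coordinate of the shared face is 1668 mm.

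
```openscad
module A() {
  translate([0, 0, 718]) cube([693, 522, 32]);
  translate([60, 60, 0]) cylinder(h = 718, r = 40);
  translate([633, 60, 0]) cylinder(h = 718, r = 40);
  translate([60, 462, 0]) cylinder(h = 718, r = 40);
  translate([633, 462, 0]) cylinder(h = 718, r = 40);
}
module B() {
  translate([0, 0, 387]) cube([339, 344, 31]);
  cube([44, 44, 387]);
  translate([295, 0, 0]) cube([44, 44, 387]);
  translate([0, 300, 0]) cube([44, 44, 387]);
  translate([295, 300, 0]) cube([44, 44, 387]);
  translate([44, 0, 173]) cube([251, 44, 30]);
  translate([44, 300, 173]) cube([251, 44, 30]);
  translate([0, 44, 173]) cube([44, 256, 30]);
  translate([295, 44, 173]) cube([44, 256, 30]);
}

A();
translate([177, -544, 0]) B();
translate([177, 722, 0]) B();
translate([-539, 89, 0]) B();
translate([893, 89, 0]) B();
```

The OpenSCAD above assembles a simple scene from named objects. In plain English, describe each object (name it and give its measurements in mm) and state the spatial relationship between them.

A is a table: top 693 mm (x) × 522 mm (y), 32 mm thick, upper face at z = 750 mm, on four round legs of 80 mm diameter, each leg's bounding box inset 20 mm from the nearest pair of top edges, running from z = 0 to the bottom of the top.

B is a four-legged stool. The seat is 339×344 mm, 31 mm thick, top at z = 418 mm. It stands on four square legs, each 44×44 mm in cross-section, from z = 0 to the seat underside, each flush with a corner of the seat. Four stretchers, 44 mm wide and 30 mm tall, connect adjacent legs with their undersides at z = 173 mm, each running between the inner faces of the legs it joins and aligned with the legs' outer faces on the other axis.

Four stools sit around the table at the −y, +y, −x, +x sides.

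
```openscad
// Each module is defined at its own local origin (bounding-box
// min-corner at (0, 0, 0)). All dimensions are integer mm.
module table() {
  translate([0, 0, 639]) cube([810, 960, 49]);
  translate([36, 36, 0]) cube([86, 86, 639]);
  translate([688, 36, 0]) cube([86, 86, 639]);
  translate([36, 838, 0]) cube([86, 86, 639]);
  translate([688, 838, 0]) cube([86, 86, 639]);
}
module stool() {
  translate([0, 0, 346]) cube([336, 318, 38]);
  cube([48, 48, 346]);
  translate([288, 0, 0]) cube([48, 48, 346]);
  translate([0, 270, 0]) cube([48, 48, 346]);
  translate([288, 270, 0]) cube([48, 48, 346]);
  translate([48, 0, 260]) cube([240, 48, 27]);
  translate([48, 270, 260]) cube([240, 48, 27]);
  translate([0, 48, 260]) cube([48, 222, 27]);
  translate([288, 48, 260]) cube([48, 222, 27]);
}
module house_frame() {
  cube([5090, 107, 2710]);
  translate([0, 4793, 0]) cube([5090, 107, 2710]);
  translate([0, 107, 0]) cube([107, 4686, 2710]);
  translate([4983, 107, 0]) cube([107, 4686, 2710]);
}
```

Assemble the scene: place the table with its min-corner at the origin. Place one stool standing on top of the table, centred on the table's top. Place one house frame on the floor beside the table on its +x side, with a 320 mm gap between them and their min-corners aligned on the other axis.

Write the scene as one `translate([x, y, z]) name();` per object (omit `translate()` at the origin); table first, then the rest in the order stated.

table();
translate([237, 321, 688]) stool();
translate([1130, 0, 0]) house_frame();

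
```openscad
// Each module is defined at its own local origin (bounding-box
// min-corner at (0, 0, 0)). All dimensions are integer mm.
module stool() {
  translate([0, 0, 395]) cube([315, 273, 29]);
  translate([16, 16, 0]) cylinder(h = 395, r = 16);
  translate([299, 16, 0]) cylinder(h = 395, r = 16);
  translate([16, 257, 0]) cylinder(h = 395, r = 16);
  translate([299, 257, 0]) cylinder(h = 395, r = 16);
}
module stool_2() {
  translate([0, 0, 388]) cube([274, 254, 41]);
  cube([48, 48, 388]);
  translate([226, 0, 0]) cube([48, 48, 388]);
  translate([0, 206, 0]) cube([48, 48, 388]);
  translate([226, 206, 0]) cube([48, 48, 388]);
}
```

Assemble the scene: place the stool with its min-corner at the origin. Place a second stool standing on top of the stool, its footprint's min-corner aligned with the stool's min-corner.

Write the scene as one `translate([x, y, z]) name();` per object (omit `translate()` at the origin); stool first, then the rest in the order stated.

stool();
translate([0, 0, 424]) stool_2();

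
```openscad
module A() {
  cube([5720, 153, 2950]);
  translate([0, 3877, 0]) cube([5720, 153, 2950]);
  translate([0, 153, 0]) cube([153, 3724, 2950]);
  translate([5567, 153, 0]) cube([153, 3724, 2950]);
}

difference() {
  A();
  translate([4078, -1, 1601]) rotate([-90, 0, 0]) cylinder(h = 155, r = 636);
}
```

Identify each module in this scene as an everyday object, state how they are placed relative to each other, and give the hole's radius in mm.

The subtracted cylinder has r = 636 mm.

A is a house frame. The house frame has a circular hole through its front wall. The hole's radius is 636 mm.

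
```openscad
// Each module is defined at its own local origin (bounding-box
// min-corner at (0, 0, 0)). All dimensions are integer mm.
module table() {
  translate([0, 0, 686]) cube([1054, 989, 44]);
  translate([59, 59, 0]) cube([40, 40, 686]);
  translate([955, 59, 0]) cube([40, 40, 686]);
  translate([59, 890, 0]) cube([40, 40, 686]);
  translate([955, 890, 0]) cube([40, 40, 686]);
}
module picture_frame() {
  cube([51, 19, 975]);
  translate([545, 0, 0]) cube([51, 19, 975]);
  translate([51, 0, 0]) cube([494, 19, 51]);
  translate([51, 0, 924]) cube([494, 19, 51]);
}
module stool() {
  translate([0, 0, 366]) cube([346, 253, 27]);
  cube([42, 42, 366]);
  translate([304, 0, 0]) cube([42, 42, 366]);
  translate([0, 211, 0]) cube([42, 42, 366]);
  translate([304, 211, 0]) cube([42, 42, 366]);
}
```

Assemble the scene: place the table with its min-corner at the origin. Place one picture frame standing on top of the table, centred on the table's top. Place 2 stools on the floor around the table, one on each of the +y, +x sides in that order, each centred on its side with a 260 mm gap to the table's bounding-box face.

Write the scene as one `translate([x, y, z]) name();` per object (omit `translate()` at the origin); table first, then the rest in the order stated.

table();
translate([229, 485, 730]) picture_frame();
translate([354, 1249, 0]) stool();
translate([1314, 368, 0]) stool();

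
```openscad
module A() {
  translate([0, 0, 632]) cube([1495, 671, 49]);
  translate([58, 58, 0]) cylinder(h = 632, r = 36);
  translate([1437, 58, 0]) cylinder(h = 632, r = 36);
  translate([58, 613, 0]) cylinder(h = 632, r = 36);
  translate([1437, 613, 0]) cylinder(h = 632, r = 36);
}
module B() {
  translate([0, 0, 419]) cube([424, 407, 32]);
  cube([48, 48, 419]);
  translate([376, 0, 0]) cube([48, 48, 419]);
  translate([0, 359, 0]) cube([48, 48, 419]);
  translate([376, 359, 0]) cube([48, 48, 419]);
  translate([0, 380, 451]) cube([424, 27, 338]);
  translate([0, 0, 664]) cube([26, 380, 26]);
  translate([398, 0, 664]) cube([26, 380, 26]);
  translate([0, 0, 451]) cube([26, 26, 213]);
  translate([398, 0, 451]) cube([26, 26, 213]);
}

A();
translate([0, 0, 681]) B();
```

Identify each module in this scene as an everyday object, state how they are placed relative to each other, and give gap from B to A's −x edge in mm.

The chair's min-x is at 0; the table's min-x is 0; gap = 0 mm.

A is a table. B is a chair. The chair is on top of the table. The gap from the chair to the table's −x edge is 0 mm.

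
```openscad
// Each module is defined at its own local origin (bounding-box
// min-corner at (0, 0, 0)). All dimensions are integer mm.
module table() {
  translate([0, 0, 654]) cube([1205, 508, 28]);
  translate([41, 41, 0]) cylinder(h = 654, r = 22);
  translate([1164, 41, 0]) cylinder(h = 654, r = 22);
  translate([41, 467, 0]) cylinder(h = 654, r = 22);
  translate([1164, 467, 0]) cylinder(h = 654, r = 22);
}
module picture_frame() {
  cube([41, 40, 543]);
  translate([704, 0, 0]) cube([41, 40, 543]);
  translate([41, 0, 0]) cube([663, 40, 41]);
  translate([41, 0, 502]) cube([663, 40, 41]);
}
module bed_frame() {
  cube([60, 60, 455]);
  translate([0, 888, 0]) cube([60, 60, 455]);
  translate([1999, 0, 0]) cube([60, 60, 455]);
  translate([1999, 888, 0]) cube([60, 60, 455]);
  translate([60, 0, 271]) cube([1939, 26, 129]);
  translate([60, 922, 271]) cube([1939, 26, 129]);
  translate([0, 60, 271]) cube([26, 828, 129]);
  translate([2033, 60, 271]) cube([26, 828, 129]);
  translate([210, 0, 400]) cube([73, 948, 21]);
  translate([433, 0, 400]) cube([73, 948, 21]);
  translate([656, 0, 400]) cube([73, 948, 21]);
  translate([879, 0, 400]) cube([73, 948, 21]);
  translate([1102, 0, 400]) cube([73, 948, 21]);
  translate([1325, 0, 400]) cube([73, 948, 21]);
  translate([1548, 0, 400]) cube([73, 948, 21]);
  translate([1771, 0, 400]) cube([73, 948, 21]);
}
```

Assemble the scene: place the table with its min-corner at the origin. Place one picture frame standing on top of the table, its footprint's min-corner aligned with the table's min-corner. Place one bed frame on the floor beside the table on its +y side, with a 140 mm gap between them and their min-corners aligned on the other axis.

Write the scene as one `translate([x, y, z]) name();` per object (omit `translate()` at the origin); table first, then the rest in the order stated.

table();
translate([0, 0, 682]) picture_frame();
translate([0, 648, 0]) bed_frame();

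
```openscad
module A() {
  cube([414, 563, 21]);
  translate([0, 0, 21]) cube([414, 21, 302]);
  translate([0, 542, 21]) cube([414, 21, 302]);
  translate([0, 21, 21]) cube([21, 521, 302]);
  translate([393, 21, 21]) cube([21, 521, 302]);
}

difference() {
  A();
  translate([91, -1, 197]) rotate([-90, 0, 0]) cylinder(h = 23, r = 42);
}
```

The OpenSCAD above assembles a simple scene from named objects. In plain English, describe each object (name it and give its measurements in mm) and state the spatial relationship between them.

A is an open-topped rectangular box: outside dimensions 414×563×323 mm, with a uniform wall and base thickness of 21 mm. The base is a full 414×563 slab on the floor; four walls sit on top of the base. The front and back walls (the −y and +y sides) span the full width; the two side walls fit between them.

The open box has a circular hole of radius 42 mm through its front wall, centred at (x = 91, z = 197).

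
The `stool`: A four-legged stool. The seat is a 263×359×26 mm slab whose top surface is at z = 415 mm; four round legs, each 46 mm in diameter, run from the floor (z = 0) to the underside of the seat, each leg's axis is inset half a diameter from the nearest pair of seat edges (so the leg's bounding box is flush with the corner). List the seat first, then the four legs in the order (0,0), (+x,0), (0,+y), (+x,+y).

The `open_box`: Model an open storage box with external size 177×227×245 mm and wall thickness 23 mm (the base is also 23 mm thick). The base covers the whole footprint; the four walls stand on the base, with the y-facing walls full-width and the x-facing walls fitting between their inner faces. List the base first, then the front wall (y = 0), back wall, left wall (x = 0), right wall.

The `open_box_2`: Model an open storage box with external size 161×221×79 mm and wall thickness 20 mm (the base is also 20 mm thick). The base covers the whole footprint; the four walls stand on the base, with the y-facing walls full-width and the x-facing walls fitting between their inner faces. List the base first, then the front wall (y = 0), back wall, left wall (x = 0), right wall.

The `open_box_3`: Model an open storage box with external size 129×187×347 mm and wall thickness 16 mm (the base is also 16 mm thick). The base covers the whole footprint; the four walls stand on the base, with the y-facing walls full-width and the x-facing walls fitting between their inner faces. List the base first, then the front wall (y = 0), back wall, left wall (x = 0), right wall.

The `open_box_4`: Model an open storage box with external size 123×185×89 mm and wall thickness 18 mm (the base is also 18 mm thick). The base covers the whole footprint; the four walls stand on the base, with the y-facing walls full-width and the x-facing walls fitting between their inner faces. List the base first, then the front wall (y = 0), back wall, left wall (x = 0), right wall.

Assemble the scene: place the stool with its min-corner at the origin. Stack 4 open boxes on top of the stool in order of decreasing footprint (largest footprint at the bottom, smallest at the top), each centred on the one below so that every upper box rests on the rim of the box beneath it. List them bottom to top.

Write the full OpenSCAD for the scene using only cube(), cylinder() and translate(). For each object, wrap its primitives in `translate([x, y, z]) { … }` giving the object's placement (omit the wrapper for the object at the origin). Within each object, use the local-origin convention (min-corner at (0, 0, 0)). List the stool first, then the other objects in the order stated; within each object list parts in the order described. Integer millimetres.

translate([0, 0, 389]) cube([263, 359, 26]);
translate([23, 23, 0]) cylinder(h = 389, r = 23);
translate([240, 23, 0]) cylinder(h = 389, r = 23);
translate([23, 336, 0]) cylinder(h = 389, r = 23);
translate([240, 336, 0]) cylinder(h = 389, r = 23);
translate([43, 66, 415]) {
  cube([177, 227, 23]);
  translate([0, 0, 23]) cube([177, 23, 222]);
  translate([0, 204, 23]) cube([177, 23, 222]);
  translate([0, 23, 23]) cube([23, 181, 222]);
  translate([154, 23, 23]) cube([23, 181, 222]);
}
translate([51, 69, 660]) {
  cube([161, 221, 20]);
  translate([0, 0, 20]) cube([161, 20, 59]);
  translate([0, 201, 20]) cube([161, 20, 59]);
  translate([0, 20, 20]) cube([20, 181, 59]);
  translate([141, 20, 20]) cube([20, 181, 59]);
}
translate([67, 86, 739]) {
  cube([129, 187, 16]);
  translate([0, 0, 16]) cube([129, 16, 331]);
  translate([0, 171, 16]) cube([129, 16, 331]);
  translate([0, 16, 16]) cube([16, 155, 331]);
  translate([113, 16, 16]) cube([16, 155, 331]);
}
translate([70, 87, 1086]) {
  cube([123, 185, 18]);
  translate([0, 0, 18]) cube([123, 18, 71]);
  translate([0, 167, 18]) cube([123, 18, 71]);
  translate([0, 18, 18]) cube([18, 149, 71]);
  translate([105, 18, 18]) cube([18, 149, 71]);
}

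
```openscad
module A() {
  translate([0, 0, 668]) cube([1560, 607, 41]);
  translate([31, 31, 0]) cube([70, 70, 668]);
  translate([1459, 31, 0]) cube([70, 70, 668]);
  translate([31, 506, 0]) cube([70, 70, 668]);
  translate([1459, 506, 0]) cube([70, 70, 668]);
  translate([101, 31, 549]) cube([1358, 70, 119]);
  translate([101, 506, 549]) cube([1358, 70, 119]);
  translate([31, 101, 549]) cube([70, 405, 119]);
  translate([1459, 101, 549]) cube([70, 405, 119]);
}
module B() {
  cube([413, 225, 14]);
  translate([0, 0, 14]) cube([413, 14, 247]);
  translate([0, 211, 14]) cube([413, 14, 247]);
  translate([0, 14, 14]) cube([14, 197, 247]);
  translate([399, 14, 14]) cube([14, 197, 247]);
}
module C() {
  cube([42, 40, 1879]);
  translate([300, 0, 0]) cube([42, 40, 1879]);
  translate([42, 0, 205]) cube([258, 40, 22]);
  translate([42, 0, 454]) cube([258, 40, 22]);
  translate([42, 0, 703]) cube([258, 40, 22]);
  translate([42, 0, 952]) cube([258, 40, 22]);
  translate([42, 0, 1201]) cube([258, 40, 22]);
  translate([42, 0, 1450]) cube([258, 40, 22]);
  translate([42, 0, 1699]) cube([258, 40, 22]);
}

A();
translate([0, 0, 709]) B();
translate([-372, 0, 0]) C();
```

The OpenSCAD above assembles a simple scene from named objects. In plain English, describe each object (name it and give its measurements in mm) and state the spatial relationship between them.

A is a rectangular dining table. The top is 1560×607×41 mm with its upper surface at z = 709 mm. It stands on four 70×70 mm square legs, each inset 31 mm from the nearest pair of top edges, running from the floor to the underside of the top. Four apron rails, 70 mm thick and 119 mm tall, run between adjacent legs with their top edges flush with the underside of the top and their outer faces flush with the legs' outer faces.

B is an open-topped rectangular box: outside dimensions 413×225×261 mm, with a uniform wall and base thickness of 14 mm. The base is a full 413×225 slab on the floor; four walls sit on top of the base. The front and back walls (the −y and +y sides) span the full width; the two side walls fit between them.

C is a wooden ladder with two side rails of 42×40 mm section and 1879 mm height, set 342 mm apart overall. Between them run 7 rectangular rungs (40 mm deep, 22 mm thick), front faces flush with the rails' −y face. The bottom of the first rung is 205 mm above the floor and each subsequent rung is 249 mm higher than the one below.

The open box is on top of the table. The ladder is on the floor beside the table on its −x side.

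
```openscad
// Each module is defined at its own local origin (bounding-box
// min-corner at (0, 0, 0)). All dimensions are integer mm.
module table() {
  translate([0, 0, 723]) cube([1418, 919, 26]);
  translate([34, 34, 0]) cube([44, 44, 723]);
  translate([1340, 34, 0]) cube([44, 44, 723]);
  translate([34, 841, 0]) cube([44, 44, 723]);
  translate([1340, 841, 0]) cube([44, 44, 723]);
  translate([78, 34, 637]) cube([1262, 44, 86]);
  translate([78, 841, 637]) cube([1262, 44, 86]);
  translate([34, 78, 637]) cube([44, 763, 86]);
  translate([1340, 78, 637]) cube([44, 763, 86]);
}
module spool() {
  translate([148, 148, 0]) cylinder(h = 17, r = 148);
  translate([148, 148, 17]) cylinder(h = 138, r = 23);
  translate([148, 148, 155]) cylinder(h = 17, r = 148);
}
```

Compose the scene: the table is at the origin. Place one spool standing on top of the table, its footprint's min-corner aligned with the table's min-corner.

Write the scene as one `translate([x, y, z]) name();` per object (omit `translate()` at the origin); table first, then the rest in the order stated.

table();
translate([0, 0, 749]) spool();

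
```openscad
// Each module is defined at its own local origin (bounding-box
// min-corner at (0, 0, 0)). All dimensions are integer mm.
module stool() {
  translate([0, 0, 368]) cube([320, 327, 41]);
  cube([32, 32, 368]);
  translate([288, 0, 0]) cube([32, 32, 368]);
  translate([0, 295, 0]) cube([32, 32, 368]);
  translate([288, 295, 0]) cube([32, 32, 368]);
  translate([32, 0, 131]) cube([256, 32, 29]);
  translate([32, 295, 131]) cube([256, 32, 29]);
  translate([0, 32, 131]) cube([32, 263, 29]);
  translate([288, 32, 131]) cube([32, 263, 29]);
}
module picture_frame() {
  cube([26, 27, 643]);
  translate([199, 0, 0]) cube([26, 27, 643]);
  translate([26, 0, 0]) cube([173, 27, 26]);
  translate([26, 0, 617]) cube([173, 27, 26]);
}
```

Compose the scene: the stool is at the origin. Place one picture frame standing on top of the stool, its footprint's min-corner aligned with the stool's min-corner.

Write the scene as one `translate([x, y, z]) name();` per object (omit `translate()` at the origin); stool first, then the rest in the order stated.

stool();
translate([0, 0, 409]) picture_frame();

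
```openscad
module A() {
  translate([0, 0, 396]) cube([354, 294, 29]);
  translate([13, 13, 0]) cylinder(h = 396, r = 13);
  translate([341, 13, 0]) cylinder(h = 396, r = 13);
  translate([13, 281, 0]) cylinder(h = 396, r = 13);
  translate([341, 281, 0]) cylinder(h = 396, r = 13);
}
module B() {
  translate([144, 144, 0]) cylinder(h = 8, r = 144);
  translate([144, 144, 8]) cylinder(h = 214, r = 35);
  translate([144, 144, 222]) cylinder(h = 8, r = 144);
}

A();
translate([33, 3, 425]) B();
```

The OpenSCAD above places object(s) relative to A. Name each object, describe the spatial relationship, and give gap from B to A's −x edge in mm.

A is a stool. B is a spool. The spool is on top of the stool, centred. The gap from the spool to the stool's −x edge is 33 mm.

The spool's min-x is at 33; the stool's min-x is 0; gap = 33 mm.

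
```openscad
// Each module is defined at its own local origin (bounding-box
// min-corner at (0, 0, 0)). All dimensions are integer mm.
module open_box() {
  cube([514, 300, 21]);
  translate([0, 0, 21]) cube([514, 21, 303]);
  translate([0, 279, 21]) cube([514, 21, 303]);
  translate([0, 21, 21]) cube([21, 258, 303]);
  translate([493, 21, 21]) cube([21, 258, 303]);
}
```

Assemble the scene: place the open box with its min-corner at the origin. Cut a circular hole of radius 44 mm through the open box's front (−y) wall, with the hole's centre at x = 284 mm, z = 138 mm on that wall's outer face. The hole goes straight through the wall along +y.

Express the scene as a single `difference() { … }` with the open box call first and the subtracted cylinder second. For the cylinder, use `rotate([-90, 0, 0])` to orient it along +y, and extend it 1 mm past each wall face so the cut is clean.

difference() {
  open_box();
  translate([284, -1, 138]) rotate([-90, 0, 0]) cylinder(h = 23, r = 44);
}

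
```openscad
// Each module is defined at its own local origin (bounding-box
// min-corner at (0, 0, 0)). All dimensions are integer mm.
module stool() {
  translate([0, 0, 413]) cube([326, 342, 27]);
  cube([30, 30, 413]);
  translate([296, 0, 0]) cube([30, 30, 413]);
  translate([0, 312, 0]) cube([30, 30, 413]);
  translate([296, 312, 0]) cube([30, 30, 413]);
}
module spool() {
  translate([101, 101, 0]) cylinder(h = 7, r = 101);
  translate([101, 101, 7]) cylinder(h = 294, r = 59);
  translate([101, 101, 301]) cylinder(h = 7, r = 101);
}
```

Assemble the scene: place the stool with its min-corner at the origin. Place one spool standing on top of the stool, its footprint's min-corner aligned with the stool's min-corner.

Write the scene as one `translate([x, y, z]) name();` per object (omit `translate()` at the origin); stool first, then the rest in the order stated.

stool();
translate([0, 0, 440]) spool();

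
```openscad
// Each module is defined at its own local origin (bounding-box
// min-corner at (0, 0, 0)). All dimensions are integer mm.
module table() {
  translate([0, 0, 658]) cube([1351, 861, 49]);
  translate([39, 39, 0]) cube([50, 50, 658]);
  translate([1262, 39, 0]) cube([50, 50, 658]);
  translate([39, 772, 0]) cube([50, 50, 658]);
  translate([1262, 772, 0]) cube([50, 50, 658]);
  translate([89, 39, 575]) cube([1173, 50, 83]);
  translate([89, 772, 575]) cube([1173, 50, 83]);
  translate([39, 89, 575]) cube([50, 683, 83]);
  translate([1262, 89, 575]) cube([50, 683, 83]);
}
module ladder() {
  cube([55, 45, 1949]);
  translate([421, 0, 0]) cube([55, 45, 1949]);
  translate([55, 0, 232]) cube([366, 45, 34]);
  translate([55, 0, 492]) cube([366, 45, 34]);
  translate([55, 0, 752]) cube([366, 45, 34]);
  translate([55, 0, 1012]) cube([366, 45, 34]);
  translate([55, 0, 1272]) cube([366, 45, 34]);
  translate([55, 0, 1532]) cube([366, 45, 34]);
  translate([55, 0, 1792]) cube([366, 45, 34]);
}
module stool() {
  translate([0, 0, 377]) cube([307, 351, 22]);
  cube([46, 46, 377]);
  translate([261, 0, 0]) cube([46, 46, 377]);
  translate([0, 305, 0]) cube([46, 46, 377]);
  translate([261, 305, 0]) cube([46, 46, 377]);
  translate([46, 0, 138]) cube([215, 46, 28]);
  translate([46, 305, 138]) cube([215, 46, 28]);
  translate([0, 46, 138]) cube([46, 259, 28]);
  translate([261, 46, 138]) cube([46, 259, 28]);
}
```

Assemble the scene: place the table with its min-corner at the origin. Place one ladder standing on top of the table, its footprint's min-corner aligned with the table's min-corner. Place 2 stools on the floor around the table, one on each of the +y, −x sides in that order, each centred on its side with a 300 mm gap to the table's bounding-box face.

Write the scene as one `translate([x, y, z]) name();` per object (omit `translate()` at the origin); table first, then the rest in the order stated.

table();
translate([0, 0, 707]) ladder();
translate([522, 1161, 0]) stool();
translate([-607, 255, 0]) stool();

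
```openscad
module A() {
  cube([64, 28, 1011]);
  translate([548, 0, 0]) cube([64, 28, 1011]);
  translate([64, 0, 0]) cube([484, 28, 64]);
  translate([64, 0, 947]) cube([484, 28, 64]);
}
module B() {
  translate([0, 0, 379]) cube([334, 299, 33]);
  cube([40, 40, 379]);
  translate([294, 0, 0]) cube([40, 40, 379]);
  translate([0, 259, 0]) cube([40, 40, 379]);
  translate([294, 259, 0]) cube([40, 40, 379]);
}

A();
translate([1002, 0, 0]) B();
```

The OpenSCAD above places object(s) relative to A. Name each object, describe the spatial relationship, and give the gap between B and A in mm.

The stool's nearest face is 390 mm from the picture frame's +x face.

A is a picture frame. B is a stool. The stool is on the floor beside the picture frame on its +x side. The gap between the stool and the picture frame is 390 mm.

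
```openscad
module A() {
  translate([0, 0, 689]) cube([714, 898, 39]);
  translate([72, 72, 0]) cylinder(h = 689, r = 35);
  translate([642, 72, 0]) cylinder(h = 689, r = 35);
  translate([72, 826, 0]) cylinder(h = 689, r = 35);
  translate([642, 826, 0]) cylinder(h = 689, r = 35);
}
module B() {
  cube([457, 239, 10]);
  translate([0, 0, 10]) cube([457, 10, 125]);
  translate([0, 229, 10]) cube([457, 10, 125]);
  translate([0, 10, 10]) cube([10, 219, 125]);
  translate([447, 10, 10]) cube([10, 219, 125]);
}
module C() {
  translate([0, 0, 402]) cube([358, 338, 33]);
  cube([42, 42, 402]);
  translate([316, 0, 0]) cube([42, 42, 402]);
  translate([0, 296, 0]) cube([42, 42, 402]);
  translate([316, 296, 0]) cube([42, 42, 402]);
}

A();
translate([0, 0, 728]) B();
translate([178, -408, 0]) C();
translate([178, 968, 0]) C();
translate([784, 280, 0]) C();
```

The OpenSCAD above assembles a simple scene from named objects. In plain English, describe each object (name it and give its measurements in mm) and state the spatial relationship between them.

A is a rectangular dining table. The top is 714×898×39 mm with its upper surface at z = 728 mm. It stands on four round legs of 70 mm diameter, each leg's bounding box inset 37 mm from the nearest pair of top edges, running from the floor to the underside of the top.

B is an open-topped rectangular box: outside dimensions 457×239×135 mm, with a uniform wall and base thickness of 10 mm. The base is a full 457×239 slab on the floor; four walls sit on top of the base. The front and back walls (the −y and +y sides) span the full width; the two side walls fit between them.

C is a four-legged stool. The seat is a 358×338×33 mm slab whose top surface is at z = 435 mm; four square legs, each 42×42 mm in cross-section, run from the floor (z = 0) to the underside of the seat, each flush with a corner of the seat.

The open box is on top of the table. Three stools sit around the table at the −y, +y, +x sides.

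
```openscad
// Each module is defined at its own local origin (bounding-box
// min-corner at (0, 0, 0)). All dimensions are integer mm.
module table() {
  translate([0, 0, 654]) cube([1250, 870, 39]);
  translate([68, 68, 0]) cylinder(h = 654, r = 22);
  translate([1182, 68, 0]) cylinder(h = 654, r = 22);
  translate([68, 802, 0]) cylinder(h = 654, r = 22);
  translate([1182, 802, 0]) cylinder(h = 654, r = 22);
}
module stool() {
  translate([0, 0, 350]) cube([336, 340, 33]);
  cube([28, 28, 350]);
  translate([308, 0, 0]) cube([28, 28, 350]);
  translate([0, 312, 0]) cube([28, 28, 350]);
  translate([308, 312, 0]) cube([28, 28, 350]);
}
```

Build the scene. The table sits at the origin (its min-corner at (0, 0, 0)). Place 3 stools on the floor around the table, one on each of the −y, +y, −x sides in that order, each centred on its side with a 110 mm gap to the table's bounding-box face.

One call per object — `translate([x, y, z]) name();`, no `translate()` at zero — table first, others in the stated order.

table();
translate([457, -450, 0]) stool();
translate([457, 980, 0]) stool();
translate([-446, 265, 0]) stool();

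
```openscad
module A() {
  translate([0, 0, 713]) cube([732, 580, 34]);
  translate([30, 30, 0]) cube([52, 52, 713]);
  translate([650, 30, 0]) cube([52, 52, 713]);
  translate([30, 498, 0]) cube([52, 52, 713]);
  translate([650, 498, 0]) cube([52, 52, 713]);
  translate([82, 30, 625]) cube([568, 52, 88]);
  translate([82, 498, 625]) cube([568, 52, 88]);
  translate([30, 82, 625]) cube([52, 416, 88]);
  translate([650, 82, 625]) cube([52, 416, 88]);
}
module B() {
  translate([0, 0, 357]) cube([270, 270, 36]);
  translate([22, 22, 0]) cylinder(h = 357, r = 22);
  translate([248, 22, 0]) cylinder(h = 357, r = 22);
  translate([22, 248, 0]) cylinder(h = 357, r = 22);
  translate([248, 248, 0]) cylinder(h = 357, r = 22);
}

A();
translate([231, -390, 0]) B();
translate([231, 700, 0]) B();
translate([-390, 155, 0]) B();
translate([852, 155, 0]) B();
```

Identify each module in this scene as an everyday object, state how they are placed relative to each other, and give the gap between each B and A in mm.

A is a table. B is a stool. Four stools sit around the table at the −y, +y, −x, +x sides. The gap between each stool and the table is 120 mm.

Each stool's nearest face is 120 mm from the table's bounding box.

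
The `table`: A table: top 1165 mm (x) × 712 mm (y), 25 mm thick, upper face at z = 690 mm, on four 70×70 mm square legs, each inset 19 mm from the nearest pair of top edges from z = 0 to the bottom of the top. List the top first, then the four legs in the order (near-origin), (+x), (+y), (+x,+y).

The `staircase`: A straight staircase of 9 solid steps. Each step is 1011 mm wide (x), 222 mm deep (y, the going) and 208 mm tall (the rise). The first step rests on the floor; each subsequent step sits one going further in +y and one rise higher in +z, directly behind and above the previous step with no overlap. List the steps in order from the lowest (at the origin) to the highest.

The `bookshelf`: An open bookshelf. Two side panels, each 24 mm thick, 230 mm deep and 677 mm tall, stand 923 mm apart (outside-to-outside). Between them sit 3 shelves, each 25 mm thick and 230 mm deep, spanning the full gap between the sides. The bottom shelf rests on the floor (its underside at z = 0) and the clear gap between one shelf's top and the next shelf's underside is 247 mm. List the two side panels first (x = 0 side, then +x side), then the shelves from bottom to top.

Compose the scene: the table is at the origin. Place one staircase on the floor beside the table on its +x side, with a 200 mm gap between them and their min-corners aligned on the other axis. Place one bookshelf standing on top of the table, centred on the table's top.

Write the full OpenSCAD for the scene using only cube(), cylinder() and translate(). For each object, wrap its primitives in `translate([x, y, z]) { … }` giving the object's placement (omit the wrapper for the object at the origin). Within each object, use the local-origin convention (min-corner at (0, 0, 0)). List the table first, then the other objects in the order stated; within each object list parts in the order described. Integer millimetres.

translate([0, 0, 665]) cube([1165, 712, 25]);
translate([19, 19, 0]) cube([70, 70, 665]);
translate([1076, 19, 0]) cube([70, 70, 665]);
translate([19, 623, 0]) cube([70, 70, 665]);
translate([1076, 623, 0]) cube([70, 70, 665]);
translate([1365, 0, 0]) {
  cube([1011, 222, 208]);
  translate([0, 222, 208]) cube([1011, 222, 208]);
  translate([0, 444, 416]) cube([1011, 222, 208]);
  translate([0, 666, 624]) cube([1011, 222, 208]);
  translate([0, 888, 832]) cube([1011, 222, 208]);
  translate([0, 1110, 1040]) cube([1011, 222, 208]);
  translate([0, 1332, 1248]) cube([1011, 222, 208]);
  translate([0, 1554, 1456]) cube([1011, 222, 208]);
  translate([0, 1776, 1664]) cube([1011, 222, 208]);
}
translate([121, 241, 690]) {
  cube([24, 230, 677]);
  translate([899, 0, 0]) cube([24, 230, 677]);
  translate([24, 0, 0]) cube([875, 230, 25]);
  translate([24, 0, 272]) cube([875, 230, 25]);
  translate([24, 0, 544]) cube([875, 230, 25]);
}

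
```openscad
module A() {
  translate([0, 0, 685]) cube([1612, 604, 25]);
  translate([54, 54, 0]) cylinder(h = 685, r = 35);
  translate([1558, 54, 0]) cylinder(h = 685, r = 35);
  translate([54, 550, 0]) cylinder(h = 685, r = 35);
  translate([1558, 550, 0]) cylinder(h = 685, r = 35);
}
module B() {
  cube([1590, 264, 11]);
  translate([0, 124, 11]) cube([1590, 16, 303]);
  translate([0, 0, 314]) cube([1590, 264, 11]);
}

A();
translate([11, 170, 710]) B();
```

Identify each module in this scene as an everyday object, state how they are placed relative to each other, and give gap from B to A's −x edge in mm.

A is a table. B is an I-beam. The I-beam is on top of the table, centred. The gap from the I-beam to the table's −x edge is 11 mm.

The I-beam's min-x is at 11; the table's min-x is 0; gap = 11 mm.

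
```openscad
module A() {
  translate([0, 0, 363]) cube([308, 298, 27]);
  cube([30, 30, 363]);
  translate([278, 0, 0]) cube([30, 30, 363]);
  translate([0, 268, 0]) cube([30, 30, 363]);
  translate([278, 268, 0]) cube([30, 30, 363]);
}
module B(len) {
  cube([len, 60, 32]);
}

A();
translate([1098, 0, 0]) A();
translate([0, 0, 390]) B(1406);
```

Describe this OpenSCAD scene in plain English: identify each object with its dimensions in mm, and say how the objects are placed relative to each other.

A is a four-legged stool. The seat is a 308×298×27 mm slab whose top surface is at z = 390 mm; four square legs, each 30×30 mm in cross-section, run from the floor (z = 0) to the underside of the seat, each flush with a corner of the seat.

B is a rectangular beam 1406 mm long (x), 60 mm deep (y), 32 mm thick (z).

The beam spans the tops of two stools placed 790 mm apart, resting at z = 390 mm.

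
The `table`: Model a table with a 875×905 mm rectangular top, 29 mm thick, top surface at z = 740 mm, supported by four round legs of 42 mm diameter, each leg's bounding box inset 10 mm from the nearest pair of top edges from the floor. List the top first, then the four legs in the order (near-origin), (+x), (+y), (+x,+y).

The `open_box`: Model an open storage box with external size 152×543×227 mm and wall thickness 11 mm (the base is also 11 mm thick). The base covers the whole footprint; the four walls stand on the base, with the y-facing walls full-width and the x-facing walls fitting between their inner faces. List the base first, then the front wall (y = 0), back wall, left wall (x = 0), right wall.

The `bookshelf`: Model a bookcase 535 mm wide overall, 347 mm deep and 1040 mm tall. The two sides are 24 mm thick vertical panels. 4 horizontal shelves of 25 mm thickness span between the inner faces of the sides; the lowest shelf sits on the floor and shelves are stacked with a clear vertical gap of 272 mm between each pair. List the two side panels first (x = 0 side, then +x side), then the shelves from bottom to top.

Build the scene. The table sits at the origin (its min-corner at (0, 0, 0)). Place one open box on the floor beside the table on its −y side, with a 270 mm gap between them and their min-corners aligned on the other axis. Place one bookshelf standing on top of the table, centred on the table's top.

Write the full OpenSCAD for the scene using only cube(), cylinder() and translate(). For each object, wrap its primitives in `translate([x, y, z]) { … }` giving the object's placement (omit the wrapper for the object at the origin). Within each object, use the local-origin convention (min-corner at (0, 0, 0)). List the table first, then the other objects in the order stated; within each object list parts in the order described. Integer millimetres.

translate([0, 0, 711]) cube([875, 905, 29]);
translate([31, 31, 0]) cylinder(h = 711, r = 21);
translate([844, 31, 0]) cylinder(h = 711, r = 21);
translate([31, 874, 0]) cylinder(h = 711, r = 21);
translate([844, 874, 0]) cylinder(h = 711, r = 21);
translate([0, -813, 0]) {
  cube([152, 543, 11]);
  translate([0, 0, 11]) cube([152, 11, 216]);
  translate([0, 532, 11]) cube([152, 11, 216]);
  translate([0, 11, 11]) cube([11, 521, 216]);
  translate([141, 11, 11]) cube([11, 521, 216]);
}
translate([170, 279, 740]) {
  cube([24, 347, 1040]);
  translate([511, 0, 0]) cube([24, 347, 1040]);
  translate([24, 0, 0]) cube([487, 347, 25]);
  translate([24, 0, 297]) cube([487, 347, 25]);
  translate([24, 0, 594]) cube([487, 347, 25]);
  translate([24, 0, 891]) cube([487, 347, 25]);
}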